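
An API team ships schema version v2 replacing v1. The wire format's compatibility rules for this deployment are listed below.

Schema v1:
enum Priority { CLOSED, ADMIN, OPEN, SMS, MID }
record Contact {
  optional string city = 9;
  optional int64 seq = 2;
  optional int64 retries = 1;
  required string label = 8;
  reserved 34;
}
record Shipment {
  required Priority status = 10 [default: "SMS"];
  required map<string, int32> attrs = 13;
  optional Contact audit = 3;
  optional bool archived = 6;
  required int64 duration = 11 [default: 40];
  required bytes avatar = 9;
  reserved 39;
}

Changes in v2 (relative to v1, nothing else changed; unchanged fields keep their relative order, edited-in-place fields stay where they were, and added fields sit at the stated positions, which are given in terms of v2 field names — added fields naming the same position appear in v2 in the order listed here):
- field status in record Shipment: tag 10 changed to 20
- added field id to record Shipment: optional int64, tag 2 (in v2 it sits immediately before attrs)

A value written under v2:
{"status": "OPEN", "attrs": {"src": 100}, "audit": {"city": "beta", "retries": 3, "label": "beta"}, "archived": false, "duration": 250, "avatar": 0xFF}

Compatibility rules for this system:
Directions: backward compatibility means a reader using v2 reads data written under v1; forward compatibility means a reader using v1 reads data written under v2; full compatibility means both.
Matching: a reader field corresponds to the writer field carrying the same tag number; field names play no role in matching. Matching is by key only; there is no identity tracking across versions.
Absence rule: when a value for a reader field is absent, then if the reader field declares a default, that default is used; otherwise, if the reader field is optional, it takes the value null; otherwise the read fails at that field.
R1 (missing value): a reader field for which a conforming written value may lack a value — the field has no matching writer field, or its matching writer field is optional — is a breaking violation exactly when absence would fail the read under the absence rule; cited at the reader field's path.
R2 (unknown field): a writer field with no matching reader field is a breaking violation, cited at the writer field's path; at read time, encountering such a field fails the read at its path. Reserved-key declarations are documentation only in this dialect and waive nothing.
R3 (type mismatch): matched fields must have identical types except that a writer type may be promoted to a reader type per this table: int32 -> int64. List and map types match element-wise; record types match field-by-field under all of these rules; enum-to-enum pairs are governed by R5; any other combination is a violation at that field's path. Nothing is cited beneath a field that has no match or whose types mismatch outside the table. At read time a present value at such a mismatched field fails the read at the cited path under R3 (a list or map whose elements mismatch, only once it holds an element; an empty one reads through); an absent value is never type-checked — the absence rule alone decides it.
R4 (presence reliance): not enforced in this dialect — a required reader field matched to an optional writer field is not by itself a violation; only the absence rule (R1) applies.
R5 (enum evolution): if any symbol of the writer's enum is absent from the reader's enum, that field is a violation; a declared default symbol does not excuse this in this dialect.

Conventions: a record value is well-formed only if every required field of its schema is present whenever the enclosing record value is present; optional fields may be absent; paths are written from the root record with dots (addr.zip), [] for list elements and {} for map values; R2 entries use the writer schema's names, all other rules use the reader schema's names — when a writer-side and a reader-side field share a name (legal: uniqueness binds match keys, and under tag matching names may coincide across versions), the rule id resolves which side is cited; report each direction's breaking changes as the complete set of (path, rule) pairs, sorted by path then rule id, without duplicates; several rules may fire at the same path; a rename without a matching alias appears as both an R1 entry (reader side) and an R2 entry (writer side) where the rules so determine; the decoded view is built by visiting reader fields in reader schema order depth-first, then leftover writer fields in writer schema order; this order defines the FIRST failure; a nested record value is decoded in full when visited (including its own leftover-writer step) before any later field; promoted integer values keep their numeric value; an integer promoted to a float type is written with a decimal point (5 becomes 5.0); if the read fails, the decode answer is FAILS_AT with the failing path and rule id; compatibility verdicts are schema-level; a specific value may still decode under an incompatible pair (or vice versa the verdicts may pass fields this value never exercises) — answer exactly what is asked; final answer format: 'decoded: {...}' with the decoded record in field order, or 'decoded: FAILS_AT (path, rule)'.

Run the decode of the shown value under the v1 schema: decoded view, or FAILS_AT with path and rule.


decoded: FAILS_AT (status, R2)

the writer's type comes first in each Shipment pair
decoding the Shipment value with the v1 reader:
  status := "SMS" (no value, default fills)
  attrs := {"src": 100}
  audit.city := "beta"
  audit.seq := null (not supplied -> null)
  audit.retries := 3
  audit.label := "beta"
  archived := false
  duration := 250
  avatar := 0xFF
  read fails at status under R2 (unknown field)
  => FAILS_AT (status, R2)
remaining Shipment differences; none change what is asked:
  added field id to record Shipment: optional int64, tag 2 (in v2 it sits immediately before attrs) -> a verdict-level change on Shipment — the shown value reads the same


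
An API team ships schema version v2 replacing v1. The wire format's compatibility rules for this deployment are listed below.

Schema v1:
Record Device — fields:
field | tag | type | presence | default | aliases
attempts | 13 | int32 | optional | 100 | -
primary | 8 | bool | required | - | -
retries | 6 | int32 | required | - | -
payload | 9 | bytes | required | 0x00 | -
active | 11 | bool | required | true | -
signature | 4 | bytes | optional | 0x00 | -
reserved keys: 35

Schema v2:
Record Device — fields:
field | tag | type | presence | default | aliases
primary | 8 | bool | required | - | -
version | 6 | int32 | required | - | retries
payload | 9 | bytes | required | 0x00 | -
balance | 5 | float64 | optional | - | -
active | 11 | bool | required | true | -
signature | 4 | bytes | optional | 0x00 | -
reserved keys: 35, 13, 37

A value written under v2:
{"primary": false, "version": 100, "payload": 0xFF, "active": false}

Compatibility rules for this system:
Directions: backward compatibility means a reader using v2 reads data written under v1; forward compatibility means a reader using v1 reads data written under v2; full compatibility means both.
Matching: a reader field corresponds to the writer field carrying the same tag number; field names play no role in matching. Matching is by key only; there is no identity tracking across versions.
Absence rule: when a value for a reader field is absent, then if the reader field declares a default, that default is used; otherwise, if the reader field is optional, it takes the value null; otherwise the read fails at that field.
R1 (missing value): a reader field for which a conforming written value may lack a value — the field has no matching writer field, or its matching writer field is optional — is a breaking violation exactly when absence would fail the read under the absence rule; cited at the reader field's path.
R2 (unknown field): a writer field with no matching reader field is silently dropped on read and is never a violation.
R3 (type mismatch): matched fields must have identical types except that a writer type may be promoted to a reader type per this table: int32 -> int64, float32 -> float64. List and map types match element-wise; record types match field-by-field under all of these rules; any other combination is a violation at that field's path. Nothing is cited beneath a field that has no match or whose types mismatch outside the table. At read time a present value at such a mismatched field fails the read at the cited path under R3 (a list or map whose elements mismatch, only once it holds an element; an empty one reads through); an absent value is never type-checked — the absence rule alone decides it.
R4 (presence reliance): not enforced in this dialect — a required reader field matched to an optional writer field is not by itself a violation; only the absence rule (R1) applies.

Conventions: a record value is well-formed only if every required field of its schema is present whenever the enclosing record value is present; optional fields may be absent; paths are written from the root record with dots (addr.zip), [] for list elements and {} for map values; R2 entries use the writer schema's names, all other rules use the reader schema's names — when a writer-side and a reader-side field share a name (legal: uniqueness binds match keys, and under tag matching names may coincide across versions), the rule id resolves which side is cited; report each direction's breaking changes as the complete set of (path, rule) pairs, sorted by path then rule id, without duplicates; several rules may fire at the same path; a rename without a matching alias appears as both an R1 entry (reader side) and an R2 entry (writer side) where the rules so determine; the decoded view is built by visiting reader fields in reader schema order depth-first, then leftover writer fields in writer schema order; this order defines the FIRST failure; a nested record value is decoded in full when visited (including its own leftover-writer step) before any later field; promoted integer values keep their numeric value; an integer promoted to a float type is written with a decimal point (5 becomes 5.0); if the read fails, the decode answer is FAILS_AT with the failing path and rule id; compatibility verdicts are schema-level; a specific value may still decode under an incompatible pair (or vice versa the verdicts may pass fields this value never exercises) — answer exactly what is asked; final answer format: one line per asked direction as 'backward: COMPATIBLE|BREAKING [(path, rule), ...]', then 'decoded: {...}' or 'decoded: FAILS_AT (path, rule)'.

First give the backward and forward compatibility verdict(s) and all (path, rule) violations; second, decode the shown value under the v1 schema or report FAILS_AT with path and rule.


backward: COMPATIBLE []; forward: COMPATIBLE []; decoded: {"attempts": 100, "primary": false, "retries": 100, "payload": 0xFF, "active": false, "signature": 0x00}

the writer's type comes first in each Device pair
backward pass over Device, reader schema v2, writer schema v1:
  primary: paired with writer primary (bool -> bool; writer required)
  version: paired with writer retries (int32 -> int32; writer required)
  payload: paired with writer payload (bytes -> bytes; writer required)
  balance: no writer match
  active: paired with writer active (bool -> bool; writer required)
  signature: paired with writer signature (bytes -> bytes; writer optional)
  writer field attempts has no reader counterpart
  => backward verdict for Device: COMPATIBLE, no violations
forward pass over Device, reader schema v1, writer schema v2:
  attempts: no writer match
  primary: paired with writer primary (bool -> bool; writer required)
  retries: paired with writer version (int32 -> int32; writer required)
  payload: paired with writer payload (bytes -> bytes; writer required)
  active: paired with writer active (bool -> bool; writer required)
  signature: paired with writer signature (bytes -> bytes; writer optional)
  writer field balance has no reader counterpart
  => forward verdict for Device: COMPATIBLE, no violations
decoding the Device value with the v1 reader:
  attempts := 100 (no value, default fills)
  primary := false
  retries := 100 (from writer version)
  payload := 0xFF
  active := false
  signature := 0x00 (no value, default fills)
  => decoded: {"attempts": 100, "primary": false, "retries": 100, "payload": 0xFF, "active": false, "signature": 0x00}


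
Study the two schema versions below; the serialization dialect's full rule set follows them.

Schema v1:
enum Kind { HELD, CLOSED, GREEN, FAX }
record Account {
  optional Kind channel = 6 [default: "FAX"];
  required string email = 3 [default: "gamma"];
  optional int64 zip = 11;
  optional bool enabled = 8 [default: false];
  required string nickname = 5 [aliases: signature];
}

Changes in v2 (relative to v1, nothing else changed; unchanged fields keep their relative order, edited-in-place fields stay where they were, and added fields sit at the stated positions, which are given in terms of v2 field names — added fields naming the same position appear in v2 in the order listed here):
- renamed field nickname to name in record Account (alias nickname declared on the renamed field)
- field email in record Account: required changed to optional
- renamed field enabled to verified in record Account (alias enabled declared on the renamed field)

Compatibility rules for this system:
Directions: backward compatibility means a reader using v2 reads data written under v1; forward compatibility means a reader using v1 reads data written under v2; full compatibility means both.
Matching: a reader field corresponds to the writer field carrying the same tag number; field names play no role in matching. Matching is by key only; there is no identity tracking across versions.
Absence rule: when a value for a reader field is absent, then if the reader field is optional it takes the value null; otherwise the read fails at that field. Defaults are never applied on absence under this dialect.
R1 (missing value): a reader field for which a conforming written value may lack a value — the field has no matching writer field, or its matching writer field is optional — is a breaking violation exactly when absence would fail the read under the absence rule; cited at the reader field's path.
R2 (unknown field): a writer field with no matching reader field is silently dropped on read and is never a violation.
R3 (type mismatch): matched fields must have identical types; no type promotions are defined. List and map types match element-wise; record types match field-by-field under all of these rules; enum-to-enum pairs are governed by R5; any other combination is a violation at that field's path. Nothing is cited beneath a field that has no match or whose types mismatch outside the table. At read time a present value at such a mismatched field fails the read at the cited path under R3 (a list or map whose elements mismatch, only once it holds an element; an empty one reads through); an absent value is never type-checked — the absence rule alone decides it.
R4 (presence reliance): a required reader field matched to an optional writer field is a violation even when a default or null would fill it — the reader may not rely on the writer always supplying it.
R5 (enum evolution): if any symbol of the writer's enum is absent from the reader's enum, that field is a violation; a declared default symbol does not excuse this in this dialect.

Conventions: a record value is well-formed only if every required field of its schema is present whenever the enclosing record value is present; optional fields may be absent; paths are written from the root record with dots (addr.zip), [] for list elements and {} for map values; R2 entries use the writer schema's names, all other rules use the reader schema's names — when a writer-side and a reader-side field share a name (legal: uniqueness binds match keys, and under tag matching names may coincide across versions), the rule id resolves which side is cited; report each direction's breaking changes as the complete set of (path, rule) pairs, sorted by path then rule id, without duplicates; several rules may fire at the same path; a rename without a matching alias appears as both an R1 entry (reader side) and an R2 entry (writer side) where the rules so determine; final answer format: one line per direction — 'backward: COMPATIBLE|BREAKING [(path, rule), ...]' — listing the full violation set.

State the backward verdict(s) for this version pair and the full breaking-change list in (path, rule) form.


in Account below, arrows point writer -> reader
backward for Account (reader v2, writer v1):
  Kind -> Kind, writer optional: channel aligns to channel
  string -> string, writer required: email aligns to email
  int64 -> int64, writer optional: zip aligns to zip
  bool -> bool, writer optional: verified aligns to enabled
  string -> string, writer required: name aligns to nickname
  => no violations; backward on Account: COMPATIBLE
the rest of the Account diff is inert for this question:
  renamed field nickname to name in record Account (alias nickname declared on the renamed field) -> inert for the asked Account verdict: nothing fires
  field email in record Account: required changed to optional -> fires only in the forward direction of Account, which is not asked here
  renamed field enabled to verified in record Account (alias enabled declared on the renamed field) -> inert for the asked Account verdict: nothing fires

backward: COMPATIBLE []


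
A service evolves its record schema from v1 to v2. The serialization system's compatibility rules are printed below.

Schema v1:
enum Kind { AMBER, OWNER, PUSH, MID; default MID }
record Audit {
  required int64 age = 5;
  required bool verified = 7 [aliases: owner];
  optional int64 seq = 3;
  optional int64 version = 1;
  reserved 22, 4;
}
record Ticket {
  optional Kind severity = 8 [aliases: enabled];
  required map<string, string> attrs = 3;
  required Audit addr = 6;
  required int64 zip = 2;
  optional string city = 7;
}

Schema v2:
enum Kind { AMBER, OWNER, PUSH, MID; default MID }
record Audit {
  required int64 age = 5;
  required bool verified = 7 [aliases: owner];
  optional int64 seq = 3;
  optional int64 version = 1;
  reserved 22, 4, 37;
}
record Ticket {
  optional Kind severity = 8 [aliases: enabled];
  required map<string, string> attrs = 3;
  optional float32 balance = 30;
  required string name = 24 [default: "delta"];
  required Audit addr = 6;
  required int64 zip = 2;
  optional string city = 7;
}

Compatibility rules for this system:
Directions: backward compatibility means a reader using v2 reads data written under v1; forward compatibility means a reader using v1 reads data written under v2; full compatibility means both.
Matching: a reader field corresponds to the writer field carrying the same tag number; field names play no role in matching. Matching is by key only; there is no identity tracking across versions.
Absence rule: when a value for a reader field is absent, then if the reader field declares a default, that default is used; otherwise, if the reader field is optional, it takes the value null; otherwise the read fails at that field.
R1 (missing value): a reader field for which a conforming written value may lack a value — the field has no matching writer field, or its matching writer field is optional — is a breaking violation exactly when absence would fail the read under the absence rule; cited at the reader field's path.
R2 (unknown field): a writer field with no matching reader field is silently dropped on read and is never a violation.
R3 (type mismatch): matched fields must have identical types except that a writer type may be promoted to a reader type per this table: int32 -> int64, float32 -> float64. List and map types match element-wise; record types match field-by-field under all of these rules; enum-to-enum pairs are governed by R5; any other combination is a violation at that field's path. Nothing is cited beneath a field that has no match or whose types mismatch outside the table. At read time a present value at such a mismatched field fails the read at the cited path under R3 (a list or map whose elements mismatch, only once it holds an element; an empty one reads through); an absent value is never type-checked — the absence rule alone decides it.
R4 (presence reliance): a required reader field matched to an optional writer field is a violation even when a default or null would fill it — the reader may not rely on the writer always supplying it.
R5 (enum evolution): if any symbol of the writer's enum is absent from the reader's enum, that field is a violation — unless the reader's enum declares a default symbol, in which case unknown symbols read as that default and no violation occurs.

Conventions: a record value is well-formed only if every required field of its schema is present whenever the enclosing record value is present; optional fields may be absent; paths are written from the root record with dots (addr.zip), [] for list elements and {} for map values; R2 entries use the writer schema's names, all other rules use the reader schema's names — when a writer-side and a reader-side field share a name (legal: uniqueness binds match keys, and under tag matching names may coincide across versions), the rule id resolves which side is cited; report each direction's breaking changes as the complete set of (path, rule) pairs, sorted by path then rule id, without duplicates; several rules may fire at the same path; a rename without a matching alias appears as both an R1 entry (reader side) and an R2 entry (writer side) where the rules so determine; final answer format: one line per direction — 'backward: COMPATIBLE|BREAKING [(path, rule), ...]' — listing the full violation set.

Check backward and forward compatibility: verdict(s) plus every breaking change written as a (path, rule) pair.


the writer's type comes first in each Ticket pair
backward for Ticket (reader v2, writer v1):
  severity <- severity (Kind -> Kind, writer optional)
  attrs <- attrs (map<string, string> -> map<string, string>, writer required)
  balance: no writer match
  name: no writer match
  addr <- addr (Audit -> Audit, writer required)
  zip <- zip (int64 -> int64, writer required)
  city <- city (string -> string, writer optional)
  addr.age <- addr.age (int64 -> int64, writer required)
  addr.verified <- addr.verified (bool -> bool, writer required)
  addr.seq <- addr.seq (int64 -> int64, writer optional)
  addr.version <- addr.version (int64 -> int64, writer optional)
  => no violations; backward on Ticket: COMPATIBLE
forward for Ticket (reader v1, writer v2):
  severity <- severity (Kind -> Kind, writer optional)
  attrs <- attrs (map<string, string> -> map<string, string>, writer required)
  addr <- addr (Audit -> Audit, writer required)
  zip <- zip (int64 -> int64, writer required)
  city <- city (string -> string, writer optional)
  balance (writer side), unknown to reader
  name (writer side), unknown to reader
  addr.age <- addr.age (int64 -> int64, writer required)
  addr.verified <- addr.verified (bool -> bool, writer required)
  addr.seq <- addr.seq (int64 -> int64, writer optional)
  addr.version <- addr.version (int64 -> int64, writer optional)
  => no violations; forward on Ticket: COMPATIBLE

backward: COMPATIBLE []; forward: COMPATIBLE []


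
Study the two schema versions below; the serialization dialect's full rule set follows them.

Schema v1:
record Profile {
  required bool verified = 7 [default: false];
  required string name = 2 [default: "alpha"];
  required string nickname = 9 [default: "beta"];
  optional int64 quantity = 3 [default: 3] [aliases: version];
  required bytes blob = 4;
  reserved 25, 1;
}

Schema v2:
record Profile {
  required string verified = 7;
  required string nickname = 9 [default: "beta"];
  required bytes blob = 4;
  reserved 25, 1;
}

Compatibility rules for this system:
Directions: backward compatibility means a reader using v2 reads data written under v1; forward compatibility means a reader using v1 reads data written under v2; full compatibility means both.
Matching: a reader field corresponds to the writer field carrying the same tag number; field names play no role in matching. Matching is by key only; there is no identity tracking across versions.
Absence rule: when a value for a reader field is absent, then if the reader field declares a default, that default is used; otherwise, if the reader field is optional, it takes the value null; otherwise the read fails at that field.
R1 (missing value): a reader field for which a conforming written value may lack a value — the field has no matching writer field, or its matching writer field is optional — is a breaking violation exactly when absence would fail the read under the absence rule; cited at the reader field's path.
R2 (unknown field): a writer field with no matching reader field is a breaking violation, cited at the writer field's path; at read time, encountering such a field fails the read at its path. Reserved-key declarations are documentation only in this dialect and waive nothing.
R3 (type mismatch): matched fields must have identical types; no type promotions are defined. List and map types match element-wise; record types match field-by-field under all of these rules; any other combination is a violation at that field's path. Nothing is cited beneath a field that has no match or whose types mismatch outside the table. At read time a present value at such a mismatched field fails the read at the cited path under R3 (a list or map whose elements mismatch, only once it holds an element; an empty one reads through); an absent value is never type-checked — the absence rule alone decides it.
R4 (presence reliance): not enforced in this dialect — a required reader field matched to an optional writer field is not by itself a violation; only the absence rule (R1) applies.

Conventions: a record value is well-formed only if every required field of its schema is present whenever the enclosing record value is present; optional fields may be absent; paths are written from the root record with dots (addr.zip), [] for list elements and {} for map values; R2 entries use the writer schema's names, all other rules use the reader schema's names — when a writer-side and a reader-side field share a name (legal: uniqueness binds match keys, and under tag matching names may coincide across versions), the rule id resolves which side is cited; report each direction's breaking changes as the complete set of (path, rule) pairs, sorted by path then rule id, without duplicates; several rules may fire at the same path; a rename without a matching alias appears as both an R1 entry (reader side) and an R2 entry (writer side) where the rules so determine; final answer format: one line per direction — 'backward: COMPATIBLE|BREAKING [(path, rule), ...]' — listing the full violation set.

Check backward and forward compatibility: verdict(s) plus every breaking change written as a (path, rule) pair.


each type pair in Profile: writer, then reader
checking backward for Profile: reader v2 against writer v1:
  verified: bool -> string, writer required; from verified
  nickname: string -> string, writer required; from nickname
  blob: bytes -> bytes, writer required; from blob
  leftover writer field: name
  leftover writer field: quantity
  violation R2 at name
  violation R2 at quantity
  violation R3 at verified
  => backward verdict for Profile: BREAKING, 3 violation(s)
checking forward for Profile: reader v1 against writer v2:
  verified: string -> bool, writer required; from verified
  name: no writer-side match
  nickname: string -> string, writer required; from nickname
  quantity: no writer-side match
  blob: bytes -> bytes, writer required; from blob
  violation R3 at verified
  => forward verdict for Profile: BREAKING, 1 violation(s)

backward: BREAKING [(name, R2), (quantity, R2), (verified, R3)]; forward: BREAKING [(verified, R3)]


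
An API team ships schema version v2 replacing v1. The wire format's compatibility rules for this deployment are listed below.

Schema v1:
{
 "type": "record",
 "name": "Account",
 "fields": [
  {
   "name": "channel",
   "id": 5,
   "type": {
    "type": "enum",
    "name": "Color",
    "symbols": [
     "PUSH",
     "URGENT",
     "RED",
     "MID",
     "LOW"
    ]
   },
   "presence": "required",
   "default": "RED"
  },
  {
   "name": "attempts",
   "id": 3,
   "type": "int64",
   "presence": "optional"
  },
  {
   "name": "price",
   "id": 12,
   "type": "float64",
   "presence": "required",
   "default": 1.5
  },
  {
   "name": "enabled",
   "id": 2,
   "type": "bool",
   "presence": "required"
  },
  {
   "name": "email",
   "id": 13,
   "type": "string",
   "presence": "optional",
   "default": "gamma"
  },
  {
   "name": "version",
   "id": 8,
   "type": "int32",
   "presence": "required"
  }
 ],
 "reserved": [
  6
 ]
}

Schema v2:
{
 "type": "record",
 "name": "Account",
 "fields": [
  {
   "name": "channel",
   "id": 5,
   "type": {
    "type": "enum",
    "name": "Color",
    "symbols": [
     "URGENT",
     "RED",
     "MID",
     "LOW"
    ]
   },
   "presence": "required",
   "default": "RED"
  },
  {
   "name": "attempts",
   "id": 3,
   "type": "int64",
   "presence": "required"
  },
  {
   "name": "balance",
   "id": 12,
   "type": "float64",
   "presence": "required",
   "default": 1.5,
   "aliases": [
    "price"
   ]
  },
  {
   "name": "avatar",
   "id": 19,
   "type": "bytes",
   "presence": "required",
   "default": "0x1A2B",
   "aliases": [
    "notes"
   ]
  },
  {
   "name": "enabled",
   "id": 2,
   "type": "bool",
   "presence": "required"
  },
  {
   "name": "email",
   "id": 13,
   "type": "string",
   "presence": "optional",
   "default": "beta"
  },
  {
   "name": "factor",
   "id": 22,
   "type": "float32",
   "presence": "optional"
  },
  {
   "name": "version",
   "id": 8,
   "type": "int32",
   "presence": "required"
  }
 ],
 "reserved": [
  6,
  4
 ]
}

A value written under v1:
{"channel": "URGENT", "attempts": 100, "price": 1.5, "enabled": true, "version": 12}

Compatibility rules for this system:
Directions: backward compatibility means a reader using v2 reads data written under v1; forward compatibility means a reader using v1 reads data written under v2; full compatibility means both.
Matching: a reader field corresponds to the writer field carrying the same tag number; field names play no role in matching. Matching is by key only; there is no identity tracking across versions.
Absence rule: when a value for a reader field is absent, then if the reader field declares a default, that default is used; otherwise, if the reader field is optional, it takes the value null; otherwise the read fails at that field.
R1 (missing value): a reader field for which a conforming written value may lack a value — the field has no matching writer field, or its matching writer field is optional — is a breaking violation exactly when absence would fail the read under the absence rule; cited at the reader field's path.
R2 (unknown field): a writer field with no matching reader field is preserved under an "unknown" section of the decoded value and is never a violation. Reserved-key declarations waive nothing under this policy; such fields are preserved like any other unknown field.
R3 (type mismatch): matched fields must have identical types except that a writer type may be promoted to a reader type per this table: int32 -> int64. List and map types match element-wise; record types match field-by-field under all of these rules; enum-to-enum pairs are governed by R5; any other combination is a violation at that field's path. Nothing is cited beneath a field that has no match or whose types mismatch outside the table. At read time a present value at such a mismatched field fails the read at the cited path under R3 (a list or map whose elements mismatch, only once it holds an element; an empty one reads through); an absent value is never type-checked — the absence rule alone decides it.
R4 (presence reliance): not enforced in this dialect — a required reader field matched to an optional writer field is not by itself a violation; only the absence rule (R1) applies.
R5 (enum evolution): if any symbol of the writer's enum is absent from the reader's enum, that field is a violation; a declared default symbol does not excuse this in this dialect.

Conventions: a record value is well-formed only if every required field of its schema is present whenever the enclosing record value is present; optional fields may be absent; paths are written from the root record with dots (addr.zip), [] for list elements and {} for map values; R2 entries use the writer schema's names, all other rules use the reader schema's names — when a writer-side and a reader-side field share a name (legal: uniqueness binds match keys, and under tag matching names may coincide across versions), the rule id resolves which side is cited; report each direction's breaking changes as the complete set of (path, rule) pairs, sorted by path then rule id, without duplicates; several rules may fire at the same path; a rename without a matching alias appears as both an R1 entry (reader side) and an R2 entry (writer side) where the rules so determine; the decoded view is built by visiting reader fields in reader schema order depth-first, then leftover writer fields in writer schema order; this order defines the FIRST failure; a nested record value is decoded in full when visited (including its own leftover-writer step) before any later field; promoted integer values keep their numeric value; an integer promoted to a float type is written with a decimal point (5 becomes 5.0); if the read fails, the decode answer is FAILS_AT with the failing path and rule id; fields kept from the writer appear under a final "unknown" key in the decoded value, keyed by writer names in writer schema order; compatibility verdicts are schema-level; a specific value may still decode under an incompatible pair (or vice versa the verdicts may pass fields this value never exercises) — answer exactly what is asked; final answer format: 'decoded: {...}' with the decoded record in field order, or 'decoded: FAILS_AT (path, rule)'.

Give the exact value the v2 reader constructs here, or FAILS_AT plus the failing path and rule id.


decoded: {"channel": "URGENT", "attempts": 100, "balance": 1.5, "avatar": 0x1A2B, "enabled": true, "email": "beta", "factor": null, "version": 12}

the writer's type comes first in each Account pair
migrating the Account value to v2:
  channel := "URGENT"
  attempts := 100
  balance := 1.5 (from writer price)
  avatar := 0x1A2B (absent -> default)
  enabled := true
  email := "beta" (absent -> default)
  factor := null (absent, optional -> null)
  version := 12
  => decoded: {"channel": "URGENT", "attempts": 100, "balance": 1.5, "avatar": 0x1A2B, "enabled": true, "email": "beta", "factor": null, "version": 12}
diffs on Account not affecting the asked answer:
  field attempts in record Account: optional changed to required -> schema-level compatibility only; this Account value's decode is unchanged
  enum Color (field channel in record Account): symbol PUSH removed -> schema-level compatibility only; this Account value's decode is unchanged


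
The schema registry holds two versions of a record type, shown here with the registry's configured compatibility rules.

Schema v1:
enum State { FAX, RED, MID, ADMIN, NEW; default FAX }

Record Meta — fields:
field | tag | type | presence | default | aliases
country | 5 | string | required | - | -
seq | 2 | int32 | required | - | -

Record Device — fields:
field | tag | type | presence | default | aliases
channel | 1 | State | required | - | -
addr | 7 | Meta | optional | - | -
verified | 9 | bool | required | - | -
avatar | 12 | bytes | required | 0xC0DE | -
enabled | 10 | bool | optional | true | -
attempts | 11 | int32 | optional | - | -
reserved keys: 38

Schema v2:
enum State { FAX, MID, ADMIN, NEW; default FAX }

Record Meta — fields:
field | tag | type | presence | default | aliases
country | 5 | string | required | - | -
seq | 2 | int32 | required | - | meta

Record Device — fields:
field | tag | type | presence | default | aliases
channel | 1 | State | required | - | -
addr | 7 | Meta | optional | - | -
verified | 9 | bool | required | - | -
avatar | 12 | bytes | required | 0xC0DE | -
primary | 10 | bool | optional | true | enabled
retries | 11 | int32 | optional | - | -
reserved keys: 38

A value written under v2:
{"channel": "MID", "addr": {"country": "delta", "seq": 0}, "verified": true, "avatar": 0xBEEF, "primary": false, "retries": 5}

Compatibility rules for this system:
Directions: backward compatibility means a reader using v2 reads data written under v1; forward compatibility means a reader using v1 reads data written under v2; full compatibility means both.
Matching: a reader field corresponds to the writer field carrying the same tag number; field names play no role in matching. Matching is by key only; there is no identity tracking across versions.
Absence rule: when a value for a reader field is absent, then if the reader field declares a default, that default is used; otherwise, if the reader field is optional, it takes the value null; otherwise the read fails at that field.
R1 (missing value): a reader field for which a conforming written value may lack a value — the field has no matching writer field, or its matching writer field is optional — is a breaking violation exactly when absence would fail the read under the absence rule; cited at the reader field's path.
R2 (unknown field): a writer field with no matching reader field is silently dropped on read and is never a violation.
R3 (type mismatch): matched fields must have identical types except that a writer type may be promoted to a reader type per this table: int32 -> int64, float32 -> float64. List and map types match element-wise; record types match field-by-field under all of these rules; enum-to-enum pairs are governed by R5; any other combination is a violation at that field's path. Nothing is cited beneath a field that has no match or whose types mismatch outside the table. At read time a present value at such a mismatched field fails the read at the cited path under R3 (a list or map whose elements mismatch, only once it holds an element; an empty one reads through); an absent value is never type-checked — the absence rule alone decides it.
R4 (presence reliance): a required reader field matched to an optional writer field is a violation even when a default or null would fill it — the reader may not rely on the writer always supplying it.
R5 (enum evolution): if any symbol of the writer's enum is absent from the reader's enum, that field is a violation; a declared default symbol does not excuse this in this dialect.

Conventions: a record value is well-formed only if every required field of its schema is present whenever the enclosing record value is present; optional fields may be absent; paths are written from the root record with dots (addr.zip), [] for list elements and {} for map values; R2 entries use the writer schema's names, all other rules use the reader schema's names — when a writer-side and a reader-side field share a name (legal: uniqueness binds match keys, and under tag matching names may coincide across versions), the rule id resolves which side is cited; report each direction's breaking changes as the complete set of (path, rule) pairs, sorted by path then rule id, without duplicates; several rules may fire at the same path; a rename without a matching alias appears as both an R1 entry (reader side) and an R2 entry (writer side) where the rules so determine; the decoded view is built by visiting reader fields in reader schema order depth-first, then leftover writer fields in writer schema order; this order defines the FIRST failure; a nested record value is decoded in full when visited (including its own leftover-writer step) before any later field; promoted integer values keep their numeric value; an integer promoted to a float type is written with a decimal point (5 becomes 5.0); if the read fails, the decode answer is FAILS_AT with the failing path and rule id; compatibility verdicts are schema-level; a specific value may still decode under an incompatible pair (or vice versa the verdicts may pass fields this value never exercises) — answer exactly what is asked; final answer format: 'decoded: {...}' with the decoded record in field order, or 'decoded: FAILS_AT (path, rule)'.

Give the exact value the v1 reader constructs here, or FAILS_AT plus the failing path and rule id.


decoded: {"channel": "MID", "addr": {"country": "delta", "seq": 0}, "verified": true, "avatar": 0xBEEF, "enabled": false, "attempts": 5}

in Device below, arrows point writer -> reader
decode (reader v1):
  channel := "MID"
  addr.country := "delta"
  addr.seq := 0
  verified := true
  avatar := 0xBEEF
  enabled := false (from writer primary)
  attempts := 5 (from writer retries)
  => decoded: {"channel": "MID", "addr": {"country": "delta", "seq": 0}, "verified": true, "avatar": 0xBEEF, "enabled": false, "attempts": 5}
ruling out the remaining Device differences:
  renamed field enabled to primary in record Device (alias enabled declared on the renamed field) -> triggers nothing under the printed rules; the Device answer is the same either way
  enum State (field channel in record Device): symbol RED removed -> schema-level compatibility only; this Device value's decode is unchanged
  renamed field attempts to retries in record Device -> triggers nothing under the printed rules; the Device answer is the same either way
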